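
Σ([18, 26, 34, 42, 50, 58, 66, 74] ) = 18 + 26 + 34 + 42 + 50 + 58 + 66 + 74
= 368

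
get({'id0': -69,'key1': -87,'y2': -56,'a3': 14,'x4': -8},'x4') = -8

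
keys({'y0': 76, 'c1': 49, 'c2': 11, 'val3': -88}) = ['y0', 'c1', 'c2', 'val3']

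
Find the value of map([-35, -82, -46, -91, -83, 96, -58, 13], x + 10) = -35+10=-25, -82+10=-72, -46+10=-36, -91+10=-81, -83+10=-73, 96+10=106, -58+10=-48, 13+10=23
= [-25, -72, -36, -81, -73, 106, -48, 23]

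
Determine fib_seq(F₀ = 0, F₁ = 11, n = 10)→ F_2 = F_1 + F_0 = 11
F_3 = F_2 + F_1 = 22
F_4 = F_3 + F_2 = 33
...
= [0, 11, 11, 22, 33, 55, 88, 143, 231, 374]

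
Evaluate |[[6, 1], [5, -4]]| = -29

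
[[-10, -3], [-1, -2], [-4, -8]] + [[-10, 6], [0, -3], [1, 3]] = [[-20, 3], [-1, -5], [-3, -5]]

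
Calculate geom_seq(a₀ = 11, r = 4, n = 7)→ a_0 = 11*4^0 = 11
a_1 = 11*4^1 = 44
a_2 = 11*4^2 = 176
...
= [11, 44, 176, 704, 2816, 11264, 45056]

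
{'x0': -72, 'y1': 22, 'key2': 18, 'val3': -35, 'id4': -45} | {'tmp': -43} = {'x0': -72, 'y1': 22, 'key2': 18, 'val3': -35, 'id4': -45, 'tmp': -43}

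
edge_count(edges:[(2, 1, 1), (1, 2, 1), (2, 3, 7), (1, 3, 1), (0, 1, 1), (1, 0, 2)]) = 6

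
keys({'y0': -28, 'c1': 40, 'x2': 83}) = ['y0', 'c1', 'x2']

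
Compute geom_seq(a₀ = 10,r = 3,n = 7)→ [10, 30, 90, 270, 810, 2430, 7290]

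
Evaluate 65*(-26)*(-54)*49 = 4471740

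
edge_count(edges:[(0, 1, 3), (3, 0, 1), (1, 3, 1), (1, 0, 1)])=4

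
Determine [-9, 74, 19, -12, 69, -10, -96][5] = -10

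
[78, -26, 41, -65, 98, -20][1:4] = [-26, 41, -65]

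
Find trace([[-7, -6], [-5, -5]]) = -12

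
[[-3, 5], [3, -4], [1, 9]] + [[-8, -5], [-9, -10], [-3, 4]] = [[-11, 0], [-6, -14], [-2, 13]]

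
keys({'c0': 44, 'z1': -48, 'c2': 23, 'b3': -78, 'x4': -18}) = ['c0', 'z1', 'c2', 'b3', 'x4']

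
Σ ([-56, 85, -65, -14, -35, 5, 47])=-33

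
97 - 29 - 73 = -5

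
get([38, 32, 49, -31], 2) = 49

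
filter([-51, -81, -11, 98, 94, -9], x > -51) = keep x where x > -51: -51✗, -81✗, -11✓, 98✓, 94✓, -9✓
= [-11, 98, 94, -9]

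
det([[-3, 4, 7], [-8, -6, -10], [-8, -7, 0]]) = 586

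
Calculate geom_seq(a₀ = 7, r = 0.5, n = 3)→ a_0 = 7*0.5^0 = 7.0
a_1 = 7*0.5^1 = 3.5
a_2 = 7*0.5^2 = 1.75
= [7.0, 3.5, 1.75]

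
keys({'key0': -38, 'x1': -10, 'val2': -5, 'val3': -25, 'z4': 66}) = ['key0', 'x1', 'val2', 'val3', 'z4']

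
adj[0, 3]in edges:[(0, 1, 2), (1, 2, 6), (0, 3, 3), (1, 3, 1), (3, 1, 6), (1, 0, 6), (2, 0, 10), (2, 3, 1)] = 3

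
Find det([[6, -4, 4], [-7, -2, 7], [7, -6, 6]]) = (1)*(6)*det([[-2, 7], [-6, 6]]) + (-1)*(-4)*det([[-7, 7], [7, 6]]) + (1)*(4)*det([[-7, -2], [7, -6]])
= 180 + -364 + 224
= 40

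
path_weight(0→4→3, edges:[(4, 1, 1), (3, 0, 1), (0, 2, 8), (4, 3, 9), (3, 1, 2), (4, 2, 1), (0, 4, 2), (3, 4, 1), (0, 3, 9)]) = w(0→4)=2 + w(4→3)=9
= 11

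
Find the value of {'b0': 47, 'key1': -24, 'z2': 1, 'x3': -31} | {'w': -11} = {'b0': 47, 'key1': -24, 'z2': 1, 'x3': -31, 'w': -11}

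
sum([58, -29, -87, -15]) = -73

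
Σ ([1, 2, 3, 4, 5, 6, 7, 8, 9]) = 45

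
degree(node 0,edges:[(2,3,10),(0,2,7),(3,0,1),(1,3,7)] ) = 2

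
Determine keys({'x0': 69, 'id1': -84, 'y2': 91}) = ['x0', 'id1', 'y2']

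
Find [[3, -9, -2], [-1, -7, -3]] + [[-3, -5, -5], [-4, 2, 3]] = [[0, -14, -7], [-5, -5, 0]]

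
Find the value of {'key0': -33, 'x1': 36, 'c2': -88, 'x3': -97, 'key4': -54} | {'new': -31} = {'key0': -33, 'x1': 36, 'c2': -88, 'x3': -97, 'key4': -54, 'new': -31}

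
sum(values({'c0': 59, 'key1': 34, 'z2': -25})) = 68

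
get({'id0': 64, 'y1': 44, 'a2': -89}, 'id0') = 64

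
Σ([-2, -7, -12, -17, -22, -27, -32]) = (-2) + (-7) + (-12) + (-17) + (-22) + (-27) + (-32)
= -119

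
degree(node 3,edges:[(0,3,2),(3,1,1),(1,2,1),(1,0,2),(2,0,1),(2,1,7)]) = incident: (0,3), (3,1)
= 2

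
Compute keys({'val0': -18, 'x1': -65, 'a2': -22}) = ['val0', 'x1', 'a2']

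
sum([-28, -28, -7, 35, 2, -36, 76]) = 14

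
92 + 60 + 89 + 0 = 241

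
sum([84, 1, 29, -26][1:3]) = 30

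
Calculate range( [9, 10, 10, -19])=29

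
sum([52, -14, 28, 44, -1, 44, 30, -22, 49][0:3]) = slice → [52, -14, 28]
52 + (-14) + 28
= 66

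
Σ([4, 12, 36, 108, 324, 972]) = 4 + 12 + 36 + 108 + 324 + 972
= 1456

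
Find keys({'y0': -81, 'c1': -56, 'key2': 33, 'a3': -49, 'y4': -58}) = ['y0', 'c1', 'key2', 'a3', 'y4']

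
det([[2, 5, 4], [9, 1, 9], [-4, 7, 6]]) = (1)*(2)*det([[1, 9], [7, 6]]) + (-1)*(5)*det([[9, 9], [-4, 6]]) + (1)*(4)*det([[9, 1], [-4, 7]])
= -114 + -450 + 268
= -296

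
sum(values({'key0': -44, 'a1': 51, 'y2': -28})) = -21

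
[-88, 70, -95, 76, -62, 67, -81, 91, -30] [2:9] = [-95, 76, -62, 67, -81, 91, -30]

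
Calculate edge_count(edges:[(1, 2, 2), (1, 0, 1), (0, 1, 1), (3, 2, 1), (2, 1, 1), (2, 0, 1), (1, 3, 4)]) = 7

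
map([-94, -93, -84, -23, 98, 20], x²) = (-94)²=8836, (-93)²=8649, (-84)²=7056, (-23)²=529, (98)²=9604, (20)²=400
= [8836, 8649, 7056, 529, 9604, 400]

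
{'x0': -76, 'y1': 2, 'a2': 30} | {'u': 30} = {'x0': -76, 'y1': 2, 'a2': 30, 'u': 30}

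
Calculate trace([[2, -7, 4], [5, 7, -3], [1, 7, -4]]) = 5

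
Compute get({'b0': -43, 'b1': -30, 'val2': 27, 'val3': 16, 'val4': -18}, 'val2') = 27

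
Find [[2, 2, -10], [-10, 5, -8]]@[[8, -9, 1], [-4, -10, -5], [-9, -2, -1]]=C[0][0] = (2)*(8) + (2)*(-4) + (-10)*(-9) = 98
C[0][1] = (2)*(-9) + (2)*(-10) + (-10)*(-2) = -18
C[0][2] = (2)*(1) + (2)*(-5) + (-10)*(-1) = 2
C[1][0] = (-10)*(8) + (5)*(-4) + (-8)*(-9) = -28
C[1][1] = (-10)*(-9) + (5)*(-10) + (-8)*(-2) = 56
C[1][2] = (-10)*(1) + (5)*(-5) + (-8)*(-1) = -27
= [[98, -18, 2], [-28, 56, -27]]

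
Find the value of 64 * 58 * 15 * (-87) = -4844160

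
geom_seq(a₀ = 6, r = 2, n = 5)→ a_0 = 6*2^0 = 6
a_1 = 6*2^1 = 12
a_2 = 6*2^2 = 24
...
= [6, 12, 24, 48, 96]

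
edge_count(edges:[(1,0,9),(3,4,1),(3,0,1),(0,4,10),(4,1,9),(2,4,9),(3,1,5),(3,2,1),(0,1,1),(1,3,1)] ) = 10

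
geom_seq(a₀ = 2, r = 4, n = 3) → a_0 = 2*4^0 = 2
a_1 = 2*4^1 = 8
a_2 = 2*4^2 = 32
= [2, 8, 32]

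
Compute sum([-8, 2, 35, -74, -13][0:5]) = -58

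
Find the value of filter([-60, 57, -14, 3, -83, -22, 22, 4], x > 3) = [57, 22, 4]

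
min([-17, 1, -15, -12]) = -17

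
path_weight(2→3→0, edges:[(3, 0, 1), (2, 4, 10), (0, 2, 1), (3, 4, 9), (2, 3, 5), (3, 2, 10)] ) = w(2→3)=5 + w(3→0)=1
= 6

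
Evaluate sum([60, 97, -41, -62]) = 60 + 97 + (-41) + (-62)
= 54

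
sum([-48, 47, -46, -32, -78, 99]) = -58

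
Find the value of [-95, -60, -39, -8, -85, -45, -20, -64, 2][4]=-85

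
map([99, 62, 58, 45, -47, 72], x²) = [9801, 3844, 3364, 2025, 2209, 5184]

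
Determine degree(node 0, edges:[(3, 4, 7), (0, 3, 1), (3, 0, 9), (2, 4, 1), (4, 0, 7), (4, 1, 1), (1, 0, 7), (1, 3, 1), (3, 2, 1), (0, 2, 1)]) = incident: (0,3), (3,0), (4,0), (1,0), (0,2)
= 5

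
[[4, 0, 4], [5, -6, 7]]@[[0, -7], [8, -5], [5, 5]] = [[20, -8], [-13, 30]]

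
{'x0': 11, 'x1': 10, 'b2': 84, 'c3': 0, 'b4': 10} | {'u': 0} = {'x0': 11, 'x1': 10, 'b2': 84, 'c3': 0, 'b4': 10, 'u': 0}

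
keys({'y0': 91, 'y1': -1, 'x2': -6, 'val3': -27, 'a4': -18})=['y0', 'y1', 'x2', 'val3', 'a4']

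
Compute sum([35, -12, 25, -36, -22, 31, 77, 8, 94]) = 200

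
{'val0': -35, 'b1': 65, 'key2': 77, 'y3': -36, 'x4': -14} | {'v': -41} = {'val0': -35, 'b1': 65, 'key2': 77, 'y3': -36, 'x4': -14, 'v': -41}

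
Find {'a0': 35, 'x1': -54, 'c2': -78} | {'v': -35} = {'a0': 35, 'x1': -54, 'c2': -78, 'v': -35}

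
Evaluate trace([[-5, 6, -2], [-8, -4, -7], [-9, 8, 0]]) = diagonal: (-5) + (-4) + 0
= -9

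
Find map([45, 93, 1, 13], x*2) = 45*2=90, 93*2=186, 1*2=2, 13*2=26
= [90, 186, 2, 26]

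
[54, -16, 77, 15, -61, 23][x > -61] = keep x where x > -61: 54✓, -16✓, 77✓, 15✓, -61✗, 23✓
= [54, -16, 77, 15, 23]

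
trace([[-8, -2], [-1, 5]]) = diagonal: (-8) + 5
= -3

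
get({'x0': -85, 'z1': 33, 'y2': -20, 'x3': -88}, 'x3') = -88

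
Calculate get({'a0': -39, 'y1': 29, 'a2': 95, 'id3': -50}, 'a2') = 95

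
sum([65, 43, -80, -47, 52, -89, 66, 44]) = 54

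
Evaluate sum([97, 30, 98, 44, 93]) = 97 + 30 + 98 + 44 + 93
= 362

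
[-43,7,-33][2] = -33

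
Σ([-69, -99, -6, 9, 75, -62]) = -152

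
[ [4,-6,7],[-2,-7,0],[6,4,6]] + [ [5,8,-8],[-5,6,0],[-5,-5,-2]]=[[9, 2, -1], [-7, -1, 0], [1, -1, 4]]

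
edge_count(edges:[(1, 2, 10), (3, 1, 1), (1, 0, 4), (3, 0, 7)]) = 4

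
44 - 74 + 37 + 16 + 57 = 80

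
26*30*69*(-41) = -2206620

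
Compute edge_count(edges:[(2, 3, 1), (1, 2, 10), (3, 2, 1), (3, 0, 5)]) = 4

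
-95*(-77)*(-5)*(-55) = 2011625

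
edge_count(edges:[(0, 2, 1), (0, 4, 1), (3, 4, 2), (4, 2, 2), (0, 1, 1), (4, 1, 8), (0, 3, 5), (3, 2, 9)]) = 8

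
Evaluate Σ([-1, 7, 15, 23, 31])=75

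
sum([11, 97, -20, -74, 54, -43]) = 25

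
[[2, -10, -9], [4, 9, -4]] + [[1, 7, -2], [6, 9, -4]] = [[3, -3, -11], [10, 18, -8]]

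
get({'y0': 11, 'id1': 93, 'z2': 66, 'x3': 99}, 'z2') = 66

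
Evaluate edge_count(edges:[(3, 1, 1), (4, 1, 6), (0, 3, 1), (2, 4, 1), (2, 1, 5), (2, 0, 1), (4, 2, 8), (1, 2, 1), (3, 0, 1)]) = 9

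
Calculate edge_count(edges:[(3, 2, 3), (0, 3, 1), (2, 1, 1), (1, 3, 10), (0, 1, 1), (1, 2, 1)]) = 6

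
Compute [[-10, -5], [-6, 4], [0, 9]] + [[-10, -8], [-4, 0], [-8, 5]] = [[-20, -13], [-10, 4], [-8, 14]]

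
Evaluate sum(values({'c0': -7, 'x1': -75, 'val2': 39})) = (-7) + (-75) + 39
= -43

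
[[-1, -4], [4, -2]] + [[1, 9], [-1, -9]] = [[0, 5], [3, -11]]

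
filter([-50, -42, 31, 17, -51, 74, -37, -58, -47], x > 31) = [74]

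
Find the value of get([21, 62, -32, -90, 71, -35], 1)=62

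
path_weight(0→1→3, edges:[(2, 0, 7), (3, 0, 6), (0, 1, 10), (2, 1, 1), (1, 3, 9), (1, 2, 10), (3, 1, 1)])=w(0→1)=10 + w(1→3)=9
= 19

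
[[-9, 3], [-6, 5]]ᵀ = [[-9, -6], [3, 5]]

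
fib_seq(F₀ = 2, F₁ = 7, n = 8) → F_2 = F_1 + F_0 = 9
F_3 = F_2 + F_1 = 16
F_4 = F_3 + F_2 = 25
...
= [2, 7, 9, 16, 25, 41, 66, 107]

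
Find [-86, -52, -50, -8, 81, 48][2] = -50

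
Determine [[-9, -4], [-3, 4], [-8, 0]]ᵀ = [[-9, -3, -8], [-4, 4, 0]]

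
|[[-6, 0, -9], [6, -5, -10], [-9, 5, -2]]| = -225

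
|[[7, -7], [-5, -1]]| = -42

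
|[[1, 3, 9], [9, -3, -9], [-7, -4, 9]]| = (1)*(1)*det([[-3, -9], [-4, 9]]) + (-1)*(3)*det([[9, -9], [-7, 9]]) + (1)*(9)*det([[9, -3], [-7, -4]])
= -63 + -54 + -513
= -630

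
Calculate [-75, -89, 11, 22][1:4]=[-89, 11, 22]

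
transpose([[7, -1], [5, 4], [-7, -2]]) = [[7, 5, -7], [-1, 4, -2]]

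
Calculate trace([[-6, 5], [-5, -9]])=diagonal: (-6) + (-9)
= -15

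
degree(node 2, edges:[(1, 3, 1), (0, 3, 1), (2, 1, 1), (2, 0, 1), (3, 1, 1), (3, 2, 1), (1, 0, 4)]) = 3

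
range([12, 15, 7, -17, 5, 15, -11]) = 32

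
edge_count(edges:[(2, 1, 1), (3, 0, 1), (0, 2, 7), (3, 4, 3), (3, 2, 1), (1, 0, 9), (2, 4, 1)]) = 7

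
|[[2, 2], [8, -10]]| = -36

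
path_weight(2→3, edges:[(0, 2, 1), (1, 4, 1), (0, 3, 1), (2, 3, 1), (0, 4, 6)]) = 1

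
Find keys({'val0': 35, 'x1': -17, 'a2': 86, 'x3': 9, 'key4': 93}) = ['val0', 'x1', 'a2', 'x3', 'key4']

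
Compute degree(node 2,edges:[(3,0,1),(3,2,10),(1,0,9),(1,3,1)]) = 1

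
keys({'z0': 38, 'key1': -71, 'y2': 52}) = ['z0', 'key1', 'y2']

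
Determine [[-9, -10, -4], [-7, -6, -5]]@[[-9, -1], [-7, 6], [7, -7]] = [[123, -23], [70, 6]]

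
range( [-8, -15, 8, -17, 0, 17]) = 34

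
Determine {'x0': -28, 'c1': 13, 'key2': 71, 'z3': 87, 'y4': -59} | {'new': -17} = {'x0': -28, 'c1': 13, 'key2': 71, 'z3': 87, 'y4': -59, 'new': -17}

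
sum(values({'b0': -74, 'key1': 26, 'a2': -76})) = -124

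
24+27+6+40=97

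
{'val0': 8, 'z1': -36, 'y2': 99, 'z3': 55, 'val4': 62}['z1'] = -36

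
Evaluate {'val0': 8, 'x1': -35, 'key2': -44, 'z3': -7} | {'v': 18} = {'val0': 8, 'x1': -35, 'key2': -44, 'z3': -7, 'v': 18}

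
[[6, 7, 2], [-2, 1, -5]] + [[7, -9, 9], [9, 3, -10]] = [[13, -2, 11], [7, 4, -15]]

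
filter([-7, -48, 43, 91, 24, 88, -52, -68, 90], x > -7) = keep x where x > -7: -7✗, -48✗, 43✓, 91✓, 24✓, 88✓, -52✗, -68✗, 90✓
= [43, 91, 24, 88, 90]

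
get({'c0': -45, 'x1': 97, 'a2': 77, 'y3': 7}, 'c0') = -45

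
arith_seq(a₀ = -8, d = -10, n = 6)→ a_0 = -8 + 0*-10 = -8
a_1 = -8 + 1*-10 = -18
a_2 = -8 + 2*-10 = -28
...
= [-8, -18, -28, -38, -48, -58]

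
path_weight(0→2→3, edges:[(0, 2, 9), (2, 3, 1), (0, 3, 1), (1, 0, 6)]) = w(0→2)=9 + w(2→3)=1
= 10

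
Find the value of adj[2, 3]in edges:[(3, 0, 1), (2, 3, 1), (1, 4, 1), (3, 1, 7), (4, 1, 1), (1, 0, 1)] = 1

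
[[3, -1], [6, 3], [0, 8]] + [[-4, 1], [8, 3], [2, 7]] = [[-1, 0], [14, 6], [2, 15]]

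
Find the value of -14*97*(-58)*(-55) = -4332020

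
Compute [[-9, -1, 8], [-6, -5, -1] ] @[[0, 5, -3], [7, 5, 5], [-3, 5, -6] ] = [[-31, -10, -26], [-32, -60, -1]]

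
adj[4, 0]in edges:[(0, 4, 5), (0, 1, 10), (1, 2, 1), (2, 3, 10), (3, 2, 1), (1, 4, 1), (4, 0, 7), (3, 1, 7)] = 7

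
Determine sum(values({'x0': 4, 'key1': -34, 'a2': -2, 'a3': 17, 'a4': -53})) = 4 + (-34) + (-2) + 17 + (-53)
= -68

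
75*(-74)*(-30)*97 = 16150500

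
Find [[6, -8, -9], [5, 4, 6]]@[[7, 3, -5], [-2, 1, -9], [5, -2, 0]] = [[13, 28, 42], [57, 7, -61]]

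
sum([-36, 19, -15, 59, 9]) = 36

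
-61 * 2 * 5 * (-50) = 30500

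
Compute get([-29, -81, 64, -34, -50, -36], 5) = -36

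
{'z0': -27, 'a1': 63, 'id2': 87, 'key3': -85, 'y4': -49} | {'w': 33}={'z0': -27, 'a1': 63, 'id2': 87, 'key3': -85, 'y4': -49, 'w': 33}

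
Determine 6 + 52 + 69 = 127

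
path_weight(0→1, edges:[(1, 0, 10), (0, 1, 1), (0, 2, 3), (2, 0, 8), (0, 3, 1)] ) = 1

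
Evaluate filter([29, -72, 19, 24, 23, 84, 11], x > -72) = keep x where x > -72: 29✓, -72✗, 19✓, 24✓, 23✓, 84✓, 11✓
= [29, 19, 24, 23, 84, 11]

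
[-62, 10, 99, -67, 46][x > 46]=[99]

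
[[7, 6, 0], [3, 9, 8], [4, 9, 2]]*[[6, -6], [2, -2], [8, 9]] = [[54, -54], [100, 36], [58, -24]]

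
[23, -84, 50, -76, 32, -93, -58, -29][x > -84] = [23, 50, -76, 32, -58, -29]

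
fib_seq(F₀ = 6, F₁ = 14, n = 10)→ F_2 = F_1 + F_0 = 20
F_3 = F_2 + F_1 = 34
F_4 = F_3 + F_2 = 54
...
= [6, 14, 20, 34, 54, 88, 142, 230, 372, 602]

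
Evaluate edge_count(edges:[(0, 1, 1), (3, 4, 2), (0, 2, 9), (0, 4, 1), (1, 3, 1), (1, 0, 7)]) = 6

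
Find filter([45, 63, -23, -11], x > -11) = keep x where x > -11: 45✓, 63✓, -23✗, -11✗
= [45, 63]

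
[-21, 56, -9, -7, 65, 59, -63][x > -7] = keep x where x > -7: -21✗, 56✓, -9✗, -7✗, 65✓, 59✓, -63✗
= [56, 65, 59]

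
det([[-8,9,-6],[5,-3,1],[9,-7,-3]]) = (1)*(-8)*det([[-3, 1], [-7, -3]]) + (-1)*(9)*det([[5, 1], [9, -3]]) + (1)*(-6)*det([[5, -3], [9, -7]])
= -128 + 216 + 48
= 136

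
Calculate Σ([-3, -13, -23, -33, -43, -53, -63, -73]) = -304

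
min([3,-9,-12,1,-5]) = -12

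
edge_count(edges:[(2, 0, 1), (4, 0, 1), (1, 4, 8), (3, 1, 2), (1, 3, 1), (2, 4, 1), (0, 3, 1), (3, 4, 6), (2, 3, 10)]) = 9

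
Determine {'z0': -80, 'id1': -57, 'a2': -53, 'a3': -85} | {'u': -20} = {'z0': -80, 'id1': -57, 'a2': -53, 'a3': -85, 'u': -20}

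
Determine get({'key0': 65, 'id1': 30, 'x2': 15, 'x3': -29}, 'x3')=-29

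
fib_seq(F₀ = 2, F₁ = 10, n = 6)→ F_2 = F_1 + F_0 = 12
F_3 = F_2 + F_1 = 22
F_4 = F_3 + F_2 = 34
...
= [2, 10, 12, 22, 34, 56]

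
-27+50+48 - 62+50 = 59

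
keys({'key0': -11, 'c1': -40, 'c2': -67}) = ['key0', 'c1', 'c2']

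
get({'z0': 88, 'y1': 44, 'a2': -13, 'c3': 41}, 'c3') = 41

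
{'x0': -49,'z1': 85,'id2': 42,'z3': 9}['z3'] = 9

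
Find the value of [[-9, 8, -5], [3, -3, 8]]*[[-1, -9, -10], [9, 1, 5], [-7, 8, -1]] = [[116, 49, 135], [-86, 34, -53]]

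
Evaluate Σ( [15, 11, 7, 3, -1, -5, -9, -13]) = 15 + 11 + 7 + 3 + (-1) + (-5) + (-9) + (-13)
= 8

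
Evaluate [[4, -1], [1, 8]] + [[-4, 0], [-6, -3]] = [[0, -1], [-5, 5]]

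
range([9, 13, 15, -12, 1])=27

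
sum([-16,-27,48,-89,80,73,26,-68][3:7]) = slice → [-89, 80, 73, 26]
(-89) + 80 + 73 + 26
= 90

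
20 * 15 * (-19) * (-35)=199500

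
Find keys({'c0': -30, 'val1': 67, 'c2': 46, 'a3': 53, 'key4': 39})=['c0', 'val1', 'c2', 'a3', 'key4']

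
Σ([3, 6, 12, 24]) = 3 + 6 + 12 + 24
= 45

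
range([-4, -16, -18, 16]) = 34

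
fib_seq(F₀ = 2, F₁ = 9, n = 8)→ [2, 9, 11, 20, 31, 51, 82, 133]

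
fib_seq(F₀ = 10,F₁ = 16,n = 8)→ [10, 16, 26, 42, 68, 110, 178, 288]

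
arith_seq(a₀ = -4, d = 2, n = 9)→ [-4, -2, 0, 2, 4, 6, 8, 10, 12]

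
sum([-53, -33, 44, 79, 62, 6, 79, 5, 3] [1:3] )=slice → [-33, 44]
(-33) + 44
= 11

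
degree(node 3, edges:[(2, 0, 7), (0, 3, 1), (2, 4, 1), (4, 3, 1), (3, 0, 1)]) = 3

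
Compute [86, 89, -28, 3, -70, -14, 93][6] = 93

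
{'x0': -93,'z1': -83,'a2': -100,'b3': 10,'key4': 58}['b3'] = 10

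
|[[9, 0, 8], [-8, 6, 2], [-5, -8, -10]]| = 356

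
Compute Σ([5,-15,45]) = 35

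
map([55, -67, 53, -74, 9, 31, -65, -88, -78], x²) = (55)²=3025, (-67)²=4489, (53)²=2809, (-74)²=5476, (9)²=81, (31)²=961, (-65)²=4225, (-88)²=7744, (-78)²=6084
= [3025, 4489, 2809, 5476, 81, 961, 4225, 7744, 6084]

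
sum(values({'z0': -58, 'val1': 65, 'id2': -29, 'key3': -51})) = (-58) + 65 + (-29) + (-51)
= -73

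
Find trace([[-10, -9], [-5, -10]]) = -20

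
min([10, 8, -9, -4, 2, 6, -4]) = -9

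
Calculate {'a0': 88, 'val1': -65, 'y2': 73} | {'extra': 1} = {'a0': 88, 'val1': -65, 'y2': 73, 'extra': 1}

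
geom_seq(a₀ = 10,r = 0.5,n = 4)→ a_0 = 10*0.5^0 = 10.0
a_1 = 10*0.5^1 = 5.0
a_2 = 10*0.5^2 = 2.5
...
= [10.0, 5.0, 2.5, 1.25]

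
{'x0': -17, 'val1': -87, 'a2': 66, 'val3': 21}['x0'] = -17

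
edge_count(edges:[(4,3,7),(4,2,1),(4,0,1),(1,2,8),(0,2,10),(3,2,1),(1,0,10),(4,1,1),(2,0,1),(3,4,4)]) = 10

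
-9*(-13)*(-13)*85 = -129285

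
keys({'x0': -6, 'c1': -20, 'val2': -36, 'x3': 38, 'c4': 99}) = ['x0', 'c1', 'val2', 'x3', 'c4']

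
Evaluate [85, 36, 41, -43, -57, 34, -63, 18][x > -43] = keep x where x > -43: 85✓, 36✓, 41✓, -43✗, -57✗, 34✓, -63✗, 18✓
= [85, 36, 41, 34, 18]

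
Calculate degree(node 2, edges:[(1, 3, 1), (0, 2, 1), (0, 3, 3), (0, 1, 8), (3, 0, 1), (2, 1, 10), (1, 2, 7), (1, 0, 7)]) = 3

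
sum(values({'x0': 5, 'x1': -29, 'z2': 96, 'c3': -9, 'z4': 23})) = 86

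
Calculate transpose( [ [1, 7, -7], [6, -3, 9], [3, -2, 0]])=[[1, 6, 3], [7, -3, -2], [-7, 9, 0]]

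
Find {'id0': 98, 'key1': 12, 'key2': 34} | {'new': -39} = {'id0': 98, 'key1': 12, 'key2': 34, 'new': -39}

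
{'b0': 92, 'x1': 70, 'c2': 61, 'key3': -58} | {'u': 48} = {'b0': 92, 'x1': 70, 'c2': 61, 'key3': -58, 'u': 48}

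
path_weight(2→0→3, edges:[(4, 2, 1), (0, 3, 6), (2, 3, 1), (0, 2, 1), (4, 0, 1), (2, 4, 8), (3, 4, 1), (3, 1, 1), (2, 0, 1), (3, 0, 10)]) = 7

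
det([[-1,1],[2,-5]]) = 3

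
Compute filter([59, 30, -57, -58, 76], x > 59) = keep x where x > 59: 59✗, 30✗, -57✗, -58✗, 76✓
= [76]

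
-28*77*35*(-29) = 2188340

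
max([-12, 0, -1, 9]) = 9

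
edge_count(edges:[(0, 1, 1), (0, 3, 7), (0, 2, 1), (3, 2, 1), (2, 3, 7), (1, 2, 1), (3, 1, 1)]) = 7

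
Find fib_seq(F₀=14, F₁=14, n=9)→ [14, 14, 28, 42, 70, 112, 182, 294, 476]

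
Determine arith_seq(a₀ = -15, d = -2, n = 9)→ a_0 = -15 + 0*-2 = -15
a_1 = -15 + 1*-2 = -17
a_2 = -15 + 2*-2 = -19
...
= [-15, -17, -19, -21, -23, -25, -27, -29, -31]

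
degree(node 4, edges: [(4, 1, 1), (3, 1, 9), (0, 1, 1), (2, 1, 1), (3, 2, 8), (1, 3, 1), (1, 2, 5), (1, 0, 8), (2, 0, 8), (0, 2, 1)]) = 1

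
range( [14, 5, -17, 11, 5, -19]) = 33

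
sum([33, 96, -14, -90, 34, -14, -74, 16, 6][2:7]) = slice → [-14, -90, 34, -14, -74]
(-14) + (-90) + 34 + (-14) + (-74)
= -158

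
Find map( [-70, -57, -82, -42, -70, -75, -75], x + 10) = [-60, -47, -72, -32, -60, -65, -65]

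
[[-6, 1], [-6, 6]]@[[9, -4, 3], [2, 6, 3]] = C[0][0] = (-6)*(9) + (1)*(2) = -52
C[0][1] = (-6)*(-4) + (1)*(6) = 30
C[0][2] = (-6)*(3) + (1)*(3) = -15
C[1][0] = (-6)*(9) + (6)*(2) = -42
C[1][1] = (-6)*(-4) + (6)*(6) = 60
C[1][2] = (-6)*(3) + (6)*(3) = 0
= [[-52, 30, -15], [-42, 60, 0]]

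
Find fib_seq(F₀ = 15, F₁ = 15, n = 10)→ F_2 = F_1 + F_0 = 30
F_3 = F_2 + F_1 = 45
F_4 = F_3 + F_2 = 75
...
= [15, 15, 30, 45, 75, 120, 195, 315, 510, 825]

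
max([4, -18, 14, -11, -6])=14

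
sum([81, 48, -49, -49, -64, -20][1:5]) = slice → [48, -49, -49, -64]
48 + (-49) + (-49) + (-64)
= -114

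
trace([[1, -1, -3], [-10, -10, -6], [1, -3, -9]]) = diagonal: 1 + (-10) + (-9)
= -18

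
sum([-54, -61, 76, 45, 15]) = 21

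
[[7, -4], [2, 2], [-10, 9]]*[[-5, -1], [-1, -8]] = C[0][0] = (7)*(-5) + (-4)*(-1) = -31
C[0][1] = (7)*(-1) + (-4)*(-8) = 25
C[1][0] = (2)*(-5) + (2)*(-1) = -12
C[1][1] = (2)*(-1) + (2)*(-8) = -18
C[2][0] = (-10)*(-5) + (9)*(-1) = 41
C[2][1] = (-10)*(-1) + (9)*(-8) = -62
= [[-31, 25], [-12, -18], [41, -62]]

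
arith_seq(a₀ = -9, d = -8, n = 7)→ a_0 = -9 + 0*-8 = -9
a_1 = -9 + 1*-8 = -17
a_2 = -9 + 2*-8 = -25
...
= [-9, -17, -25, -33, -41, -49, -57]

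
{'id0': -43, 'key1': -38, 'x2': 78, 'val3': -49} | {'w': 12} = {'id0': -43, 'key1': -38, 'x2': 78, 'val3': -49, 'w': 12}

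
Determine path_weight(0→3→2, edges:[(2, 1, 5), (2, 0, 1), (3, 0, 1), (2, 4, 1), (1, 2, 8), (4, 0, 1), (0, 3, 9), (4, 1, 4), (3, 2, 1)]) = w(0→3)=9 + w(3→2)=1
= 10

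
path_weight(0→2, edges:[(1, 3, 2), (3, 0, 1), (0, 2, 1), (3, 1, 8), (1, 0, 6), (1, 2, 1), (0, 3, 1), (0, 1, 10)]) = w(0→2)=1
= 1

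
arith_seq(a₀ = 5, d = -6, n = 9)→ a_0 = 5 + 0*-6 = 5
a_1 = 5 + 1*-6 = -1
a_2 = 5 + 2*-6 = -7
...
= [5, -1, -7, -13, -19, -25, -31, -37, -43]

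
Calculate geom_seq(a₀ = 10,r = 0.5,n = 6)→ a_0 = 10*0.5^0 = 10.0
a_1 = 10*0.5^1 = 5.0
a_2 = 10*0.5^2 = 2.5
...
= [10.0, 5.0, 2.5, 1.25, 0.625, 0.3125]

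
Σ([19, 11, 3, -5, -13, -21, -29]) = 19 + 11 + 3 + (-5) + (-13) + (-21) + (-29)
= -35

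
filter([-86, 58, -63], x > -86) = keep x where x > -86: -86✗, 58✓, -63✓
= [58, -63]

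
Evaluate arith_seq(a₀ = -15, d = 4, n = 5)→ [-15, -11, -7, -3, 1]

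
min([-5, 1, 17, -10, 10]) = -10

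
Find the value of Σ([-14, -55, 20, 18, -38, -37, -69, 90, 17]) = (-14) + (-55) + 20 + 18 + (-38) + (-37) + (-69) + 90 + 17
= -68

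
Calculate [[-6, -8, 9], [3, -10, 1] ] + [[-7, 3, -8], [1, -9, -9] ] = [[-13, -5, 1], [4, -19, -8]]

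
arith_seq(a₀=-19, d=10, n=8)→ [-19, -9, 1, 11, 21, 31, 41, 51]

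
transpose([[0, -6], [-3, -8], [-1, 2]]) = [[0, -3, -1], [-6, -8, 2]]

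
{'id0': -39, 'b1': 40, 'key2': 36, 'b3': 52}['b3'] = 52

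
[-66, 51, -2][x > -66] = keep x where x > -66: -66✗, 51✓, -2✓
= [51, -2]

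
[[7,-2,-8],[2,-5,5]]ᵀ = [[7, 2], [-2, -5], [-8, 5]]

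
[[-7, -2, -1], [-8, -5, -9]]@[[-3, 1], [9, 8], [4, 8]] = [[-1, -31], [-57, -120]]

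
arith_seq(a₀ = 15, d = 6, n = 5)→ a_0 = 15 + 0*6 = 15
a_1 = 15 + 1*6 = 21
a_2 = 15 + 2*6 = 27
...
= [15, 21, 27, 33, 39]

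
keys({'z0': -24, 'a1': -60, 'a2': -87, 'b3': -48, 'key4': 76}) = ['z0', 'a1', 'a2', 'b3', 'key4']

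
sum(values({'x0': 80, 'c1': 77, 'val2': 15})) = 80 + 77 + 15
= 172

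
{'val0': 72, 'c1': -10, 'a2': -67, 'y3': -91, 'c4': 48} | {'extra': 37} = {'val0': 72, 'c1': -10, 'a2': -67, 'y3': -91, 'c4': 48, 'extra': 37}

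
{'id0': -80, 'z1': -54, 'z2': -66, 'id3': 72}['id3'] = 72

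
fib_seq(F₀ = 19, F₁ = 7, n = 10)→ [19, 7, 26, 33, 59, 92, 151, 243, 394, 637]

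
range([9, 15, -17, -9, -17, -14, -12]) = 32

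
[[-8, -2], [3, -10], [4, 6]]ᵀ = [[-8, 3, 4], [-2, -10, 6]]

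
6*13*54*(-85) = -358020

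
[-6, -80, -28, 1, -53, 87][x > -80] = [-6, -28, 1, -53, 87]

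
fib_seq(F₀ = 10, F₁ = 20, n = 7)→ [10, 20, 30, 50, 80, 130, 210]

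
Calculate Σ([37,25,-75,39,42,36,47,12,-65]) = 37 + 25 + (-75) + 39 + 42 + 36 + 47 + 12 + (-65)
= 98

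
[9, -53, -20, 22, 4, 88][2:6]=[-20, 22, 4, 88]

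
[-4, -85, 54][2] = 54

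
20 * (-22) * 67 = -29480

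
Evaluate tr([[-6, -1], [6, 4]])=-2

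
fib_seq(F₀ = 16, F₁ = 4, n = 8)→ [16, 4, 20, 24, 44, 68, 112, 180]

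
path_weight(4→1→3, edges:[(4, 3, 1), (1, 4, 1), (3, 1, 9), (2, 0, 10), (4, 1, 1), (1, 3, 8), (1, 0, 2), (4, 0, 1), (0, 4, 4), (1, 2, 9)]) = 9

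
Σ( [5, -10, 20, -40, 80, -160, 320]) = 215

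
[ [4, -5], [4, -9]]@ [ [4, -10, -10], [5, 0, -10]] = [[-9, -40, 10], [-29, -40, 50]]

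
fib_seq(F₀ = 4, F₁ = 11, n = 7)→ F_2 = F_1 + F_0 = 15
F_3 = F_2 + F_1 = 26
F_4 = F_3 + F_2 = 41
...
= [4, 11, 15, 26, 41, 67, 108]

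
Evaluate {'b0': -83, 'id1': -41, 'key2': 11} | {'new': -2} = {'b0': -83, 'id1': -41, 'key2': 11, 'new': -2}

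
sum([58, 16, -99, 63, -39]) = 58 + 16 + (-99) + 63 + (-39)
= -1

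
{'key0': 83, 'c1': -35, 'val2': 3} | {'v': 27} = {'key0': 83, 'c1': -35, 'val2': 3, 'v': 27}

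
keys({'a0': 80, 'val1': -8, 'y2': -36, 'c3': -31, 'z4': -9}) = ['a0', 'val1', 'y2', 'c3', 'z4']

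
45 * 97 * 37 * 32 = 5168160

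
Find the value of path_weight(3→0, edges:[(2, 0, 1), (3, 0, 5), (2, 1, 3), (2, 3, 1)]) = w(3→0)=5
= 5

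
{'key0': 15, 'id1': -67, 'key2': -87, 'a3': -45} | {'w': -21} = {'key0': 15, 'id1': -67, 'key2': -87, 'a3': -45, 'w': -21}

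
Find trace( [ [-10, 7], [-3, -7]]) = -17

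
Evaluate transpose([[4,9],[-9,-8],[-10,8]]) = [[4, -9, -10], [9, -8, 8]]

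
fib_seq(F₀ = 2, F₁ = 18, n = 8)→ F_2 = F_1 + F_0 = 20
F_3 = F_2 + F_1 = 38
F_4 = F_3 + F_2 = 58
...
= [2, 18, 20, 38, 58, 96, 154, 250]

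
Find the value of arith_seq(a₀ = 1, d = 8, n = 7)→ a_0 = 1 + 0*8 = 1
a_1 = 1 + 1*8 = 9
a_2 = 1 + 2*8 = 17
...
= [1, 9, 17, 25, 33, 41, 49]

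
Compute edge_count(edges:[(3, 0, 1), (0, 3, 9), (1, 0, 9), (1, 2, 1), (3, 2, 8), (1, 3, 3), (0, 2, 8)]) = 7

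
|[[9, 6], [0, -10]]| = -90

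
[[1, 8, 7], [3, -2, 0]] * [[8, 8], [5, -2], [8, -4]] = [[104, -36], [14, 28]]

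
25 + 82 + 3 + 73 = 183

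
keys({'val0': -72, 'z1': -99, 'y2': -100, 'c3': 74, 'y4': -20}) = ['val0', 'z1', 'y2', 'c3', 'y4']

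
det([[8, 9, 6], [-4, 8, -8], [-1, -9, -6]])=(1)*(8)*det([[8, -8], [-9, -6]]) + (-1)*(9)*det([[-4, -8], [-1, -6]]) + (1)*(6)*det([[-4, 8], [-1, -9]])
= -960 + -144 + 264
= -840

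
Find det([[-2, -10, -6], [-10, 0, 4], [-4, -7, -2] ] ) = -116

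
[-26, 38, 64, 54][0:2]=[-26, 38]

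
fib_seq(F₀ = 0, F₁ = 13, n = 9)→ [0, 13, 13, 26, 39, 65, 104, 169, 273]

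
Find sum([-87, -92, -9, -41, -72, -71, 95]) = (-87) + (-92) + (-9) + (-41) + (-72) + (-71) + 95
= -277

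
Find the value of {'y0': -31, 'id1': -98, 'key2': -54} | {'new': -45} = {'y0': -31, 'id1': -98, 'key2': -54, 'new': -45}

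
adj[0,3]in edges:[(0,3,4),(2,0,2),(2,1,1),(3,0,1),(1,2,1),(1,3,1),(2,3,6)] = 4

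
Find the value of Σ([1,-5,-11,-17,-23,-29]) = -84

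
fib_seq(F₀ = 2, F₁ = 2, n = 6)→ [2, 2, 4, 6, 10, 16]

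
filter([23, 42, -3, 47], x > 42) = [47]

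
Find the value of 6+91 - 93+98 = 102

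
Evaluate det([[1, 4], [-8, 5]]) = (1)*(5) - (4)*(-8)
= 37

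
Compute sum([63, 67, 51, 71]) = 63 + 67 + 51 + 71
= 252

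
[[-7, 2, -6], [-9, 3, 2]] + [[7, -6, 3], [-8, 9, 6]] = [[0, -4, -3], [-17, 12, 8]]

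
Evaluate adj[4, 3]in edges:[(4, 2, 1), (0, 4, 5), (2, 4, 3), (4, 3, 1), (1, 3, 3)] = 1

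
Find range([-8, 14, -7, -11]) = 25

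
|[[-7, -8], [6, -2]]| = 62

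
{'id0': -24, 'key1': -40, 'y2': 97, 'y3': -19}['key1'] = -40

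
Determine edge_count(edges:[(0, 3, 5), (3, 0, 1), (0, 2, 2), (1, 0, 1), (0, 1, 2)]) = 5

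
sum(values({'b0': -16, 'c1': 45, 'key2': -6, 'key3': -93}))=-70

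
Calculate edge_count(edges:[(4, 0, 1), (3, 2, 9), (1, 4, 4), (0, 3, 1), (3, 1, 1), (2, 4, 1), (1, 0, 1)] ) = 7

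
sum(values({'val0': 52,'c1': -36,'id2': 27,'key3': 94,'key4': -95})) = 42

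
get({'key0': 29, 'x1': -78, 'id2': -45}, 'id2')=-45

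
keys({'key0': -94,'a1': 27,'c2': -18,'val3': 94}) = ['key0', 'a1', 'c2', 'val3']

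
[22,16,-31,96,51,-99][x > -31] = [22, 16, 96, 51]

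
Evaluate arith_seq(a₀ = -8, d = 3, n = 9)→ a_0 = -8 + 0*3 = -8
a_1 = -8 + 1*3 = -5
a_2 = -8 + 2*3 = -2
...
= [-8, -5, -2, 1, 4, 7, 10, 13, 16]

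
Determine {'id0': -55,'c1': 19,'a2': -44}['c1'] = 19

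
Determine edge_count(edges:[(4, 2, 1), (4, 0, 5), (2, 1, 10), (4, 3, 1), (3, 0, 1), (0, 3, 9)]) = 6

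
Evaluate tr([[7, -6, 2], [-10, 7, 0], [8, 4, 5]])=19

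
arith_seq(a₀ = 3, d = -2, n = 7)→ a_0 = 3 + 0*-2 = 3
a_1 = 3 + 1*-2 = 1
a_2 = 3 + 2*-2 = -1
...
= [3, 1, -1, -3, -5, -7, -9]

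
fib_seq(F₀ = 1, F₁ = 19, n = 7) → F_2 = F_1 + F_0 = 20
F_3 = F_2 + F_1 = 39
F_4 = F_3 + F_2 = 59
...
= [1, 19, 20, 39, 59, 98, 157]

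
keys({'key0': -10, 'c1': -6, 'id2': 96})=['key0', 'c1', 'id2']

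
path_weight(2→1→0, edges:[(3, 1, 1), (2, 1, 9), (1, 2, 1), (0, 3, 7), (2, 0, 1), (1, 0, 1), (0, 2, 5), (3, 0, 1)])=10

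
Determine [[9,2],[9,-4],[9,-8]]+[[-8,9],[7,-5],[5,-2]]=[[1, 11], [16, -9], [14, -10]]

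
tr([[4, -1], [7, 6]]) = 10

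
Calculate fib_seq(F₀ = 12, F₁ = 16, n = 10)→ [12, 16, 28, 44, 72, 116, 188, 304, 492, 796]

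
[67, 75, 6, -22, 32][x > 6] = [67, 75, 32]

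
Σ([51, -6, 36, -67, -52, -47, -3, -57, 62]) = -83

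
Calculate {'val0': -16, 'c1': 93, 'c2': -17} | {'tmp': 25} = {'val0': -16, 'c1': 93, 'c2': -17, 'tmp': 25}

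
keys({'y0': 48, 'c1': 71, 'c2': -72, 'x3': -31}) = ['y0', 'c1', 'c2', 'x3']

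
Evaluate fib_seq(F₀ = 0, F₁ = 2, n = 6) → [0, 2, 2, 4, 6, 10]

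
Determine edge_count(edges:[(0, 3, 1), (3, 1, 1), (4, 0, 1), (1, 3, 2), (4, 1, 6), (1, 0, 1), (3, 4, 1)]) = 7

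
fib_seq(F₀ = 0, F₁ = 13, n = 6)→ [0, 13, 13, 26, 39, 65]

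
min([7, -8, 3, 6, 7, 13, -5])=-8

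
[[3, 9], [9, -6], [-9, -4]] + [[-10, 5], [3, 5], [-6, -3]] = [[-7, 14], [12, -1], [-15, -7]]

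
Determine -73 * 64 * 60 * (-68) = 19061760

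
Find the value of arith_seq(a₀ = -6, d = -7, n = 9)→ a_0 = -6 + 0*-7 = -6
a_1 = -6 + 1*-7 = -13
a_2 = -6 + 2*-7 = -20
...
= [-6, -13, -20, -27, -34, -41, -48, -55, -62]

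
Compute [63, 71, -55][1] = 71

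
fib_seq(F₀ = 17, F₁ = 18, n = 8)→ [17, 18, 35, 53, 88, 141, 229, 370]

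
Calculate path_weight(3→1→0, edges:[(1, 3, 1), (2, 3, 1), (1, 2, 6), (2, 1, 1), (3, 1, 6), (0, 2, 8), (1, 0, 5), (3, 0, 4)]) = w(3→1)=6 + w(1→0)=5
= 11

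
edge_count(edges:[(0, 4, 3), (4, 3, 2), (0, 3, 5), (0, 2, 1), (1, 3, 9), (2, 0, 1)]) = 6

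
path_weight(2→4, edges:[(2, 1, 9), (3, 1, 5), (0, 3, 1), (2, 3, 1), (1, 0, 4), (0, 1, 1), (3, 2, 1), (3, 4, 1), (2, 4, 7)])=w(2→4)=7
= 7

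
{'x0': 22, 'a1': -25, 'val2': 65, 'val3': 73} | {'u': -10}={'x0': 22, 'a1': -25, 'val2': 65, 'val3': 73, 'u': -10}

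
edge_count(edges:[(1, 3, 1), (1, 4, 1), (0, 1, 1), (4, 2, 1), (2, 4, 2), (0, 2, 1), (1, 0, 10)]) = 7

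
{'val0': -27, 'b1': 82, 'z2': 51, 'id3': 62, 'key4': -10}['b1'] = 82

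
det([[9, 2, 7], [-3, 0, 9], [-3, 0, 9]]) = (1)*(9)*det([[0, 9], [0, 9]]) + (-1)*(2)*det([[-3, 9], [-3, 9]]) + (1)*(7)*det([[-3, 0], [-3, 0]])
= 0 + 0 + 0
= 0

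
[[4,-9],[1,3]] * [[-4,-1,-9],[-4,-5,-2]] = C[0][0] = (4)*(-4) + (-9)*(-4) = 20
C[0][1] = (4)*(-1) + (-9)*(-5) = 41
C[0][2] = (4)*(-9) + (-9)*(-2) = -18
C[1][0] = (1)*(-4) + (3)*(-4) = -16
C[1][1] = (1)*(-1) + (3)*(-5) = -16
C[1][2] = (1)*(-9) + (3)*(-2) = -15
= [[20, 41, -18], [-16, -16, -15]]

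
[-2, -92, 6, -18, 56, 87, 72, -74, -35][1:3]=[-92, 6]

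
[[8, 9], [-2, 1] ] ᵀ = [[8, -2], [9, 1]]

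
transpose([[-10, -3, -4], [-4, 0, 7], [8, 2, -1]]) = [[-10, -4, 8], [-3, 0, 2], [-4, 7, -1]]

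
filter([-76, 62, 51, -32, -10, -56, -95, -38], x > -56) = keep x where x > -56: -76✗, 62✓, 51✓, -32✓, -10✓, -56✗, -95✗, -38✓
= [62, 51, -32, -10, -38]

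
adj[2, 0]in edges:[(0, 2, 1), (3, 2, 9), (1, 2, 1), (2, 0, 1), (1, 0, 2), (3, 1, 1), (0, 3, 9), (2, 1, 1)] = 1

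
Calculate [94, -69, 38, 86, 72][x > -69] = keep x where x > -69: 94✓, -69✗, 38✓, 86✓, 72✓
= [94, 38, 86, 72]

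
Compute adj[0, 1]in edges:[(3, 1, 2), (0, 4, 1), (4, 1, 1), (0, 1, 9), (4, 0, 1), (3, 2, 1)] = 9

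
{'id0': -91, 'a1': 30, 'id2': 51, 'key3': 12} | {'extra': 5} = {'id0': -91, 'a1': 30, 'id2': 51, 'key3': 12, 'extra': 5}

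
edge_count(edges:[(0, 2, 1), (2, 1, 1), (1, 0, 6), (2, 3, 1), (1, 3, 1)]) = 5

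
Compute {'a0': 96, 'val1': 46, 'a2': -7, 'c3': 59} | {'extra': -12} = {'a0': 96, 'val1': 46, 'a2': -7, 'c3': 59, 'extra': -12}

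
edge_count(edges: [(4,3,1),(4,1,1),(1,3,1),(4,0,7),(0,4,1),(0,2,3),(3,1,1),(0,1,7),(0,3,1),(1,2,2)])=10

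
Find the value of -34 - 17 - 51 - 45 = -147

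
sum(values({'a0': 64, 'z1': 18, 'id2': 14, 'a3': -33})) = 64 + 18 + 14 + (-33)
= 63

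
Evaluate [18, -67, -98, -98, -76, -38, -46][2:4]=[-98, -98]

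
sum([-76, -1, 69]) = (-76) + (-1) + 69
= -8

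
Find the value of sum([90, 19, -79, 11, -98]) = 90 + 19 + (-79) + 11 + (-98)
= -57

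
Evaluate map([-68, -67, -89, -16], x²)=[4624, 4489, 7921, 256]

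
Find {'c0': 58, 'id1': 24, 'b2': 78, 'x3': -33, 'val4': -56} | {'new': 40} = {'c0': 58, 'id1': 24, 'b2': 78, 'x3': -33, 'val4': -56, 'new': 40}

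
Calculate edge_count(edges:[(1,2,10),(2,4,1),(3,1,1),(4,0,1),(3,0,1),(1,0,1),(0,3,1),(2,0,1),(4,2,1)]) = 9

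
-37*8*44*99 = -1289376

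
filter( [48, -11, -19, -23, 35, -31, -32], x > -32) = [48, -11, -19, -23, 35, -31]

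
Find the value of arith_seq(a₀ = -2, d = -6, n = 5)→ a_0 = -2 + 0*-6 = -2
a_1 = -2 + 1*-6 = -8
a_2 = -2 + 2*-6 = -14
...
= [-2, -8, -14, -20, -26]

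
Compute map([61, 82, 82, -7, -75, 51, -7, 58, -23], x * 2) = 61*2=122, 82*2=164, 82*2=164, -7*2=-14, -75*2=-150, 51*2=102, -7*2=-14, 58*2=116, -23*2=-46
= [122, 164, 164, -14, -150, 102, -14, 116, -46]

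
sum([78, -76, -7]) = -5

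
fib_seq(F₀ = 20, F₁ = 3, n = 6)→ [20, 3, 23, 26, 49, 75]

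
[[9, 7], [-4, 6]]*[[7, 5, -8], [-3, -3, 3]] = [[42, 24, -51], [-46, -38, 50]]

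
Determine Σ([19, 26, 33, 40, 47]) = 165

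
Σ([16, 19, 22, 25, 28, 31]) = 16 + 19 + 22 + 25 + 28 + 31
= 141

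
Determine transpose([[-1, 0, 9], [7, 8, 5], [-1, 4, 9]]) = [[-1, 7, -1], [0, 8, 4], [9, 5, 9]]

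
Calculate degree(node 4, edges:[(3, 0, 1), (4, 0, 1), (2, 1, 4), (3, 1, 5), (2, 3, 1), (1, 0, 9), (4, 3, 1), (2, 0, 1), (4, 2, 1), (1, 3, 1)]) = incident: (4,0), (4,3), (4,2)
= 3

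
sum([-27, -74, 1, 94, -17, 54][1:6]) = slice → [-74, 1, 94, -17, 54]
(-74) + 1 + 94 + (-17) + 54
= 58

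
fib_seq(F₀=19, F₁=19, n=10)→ [19, 19, 38, 57, 95, 152, 247, 399, 646, 1045]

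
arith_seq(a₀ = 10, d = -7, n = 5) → [10, 3, -4, -11, -18]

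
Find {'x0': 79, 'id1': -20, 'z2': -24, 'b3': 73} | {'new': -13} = {'x0': 79, 'id1': -20, 'z2': -24, 'b3': 73, 'new': -13}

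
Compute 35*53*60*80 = 8904000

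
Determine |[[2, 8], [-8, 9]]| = 82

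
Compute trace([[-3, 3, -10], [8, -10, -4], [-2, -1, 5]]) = -8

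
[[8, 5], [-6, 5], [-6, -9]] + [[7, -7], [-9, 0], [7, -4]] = [[15, -2], [-15, 5], [1, -13]]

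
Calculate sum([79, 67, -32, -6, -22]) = 86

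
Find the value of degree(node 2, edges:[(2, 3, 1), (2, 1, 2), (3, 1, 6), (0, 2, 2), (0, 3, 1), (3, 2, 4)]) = 4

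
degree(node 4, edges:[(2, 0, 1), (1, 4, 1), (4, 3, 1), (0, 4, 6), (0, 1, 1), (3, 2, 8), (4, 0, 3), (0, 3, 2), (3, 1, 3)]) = incident: (1,4), (4,3), (0,4), (4,0)
= 4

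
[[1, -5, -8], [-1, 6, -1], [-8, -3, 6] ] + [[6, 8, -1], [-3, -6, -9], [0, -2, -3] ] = [[7, 3, -9], [-4, 0, -10], [-8, -5, 3]]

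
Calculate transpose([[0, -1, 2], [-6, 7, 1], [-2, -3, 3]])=[[0, -6, -2], [-1, 7, -3], [2, 1, 3]]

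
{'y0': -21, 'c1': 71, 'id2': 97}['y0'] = -21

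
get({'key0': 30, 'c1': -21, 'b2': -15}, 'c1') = -21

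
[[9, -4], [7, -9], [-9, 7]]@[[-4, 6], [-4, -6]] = C[0][0] = (9)*(-4) + (-4)*(-4) = -20
C[0][1] = (9)*(6) + (-4)*(-6) = 78
C[1][0] = (7)*(-4) + (-9)*(-4) = 8
C[1][1] = (7)*(6) + (-9)*(-6) = 96
C[2][0] = (-9)*(-4) + (7)*(-4) = 8
C[2][1] = (-9)*(6) + (7)*(-6) = -96
= [[-20, 78], [8, 96], [8, -96]]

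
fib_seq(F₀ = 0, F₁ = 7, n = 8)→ F_2 = F_1 + F_0 = 7
F_3 = F_2 + F_1 = 14
F_4 = F_3 + F_2 = 21
...
= [0, 7, 7, 14, 21, 35, 56, 91]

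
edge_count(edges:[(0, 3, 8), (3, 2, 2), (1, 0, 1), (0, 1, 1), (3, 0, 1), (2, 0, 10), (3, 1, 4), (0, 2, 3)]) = 8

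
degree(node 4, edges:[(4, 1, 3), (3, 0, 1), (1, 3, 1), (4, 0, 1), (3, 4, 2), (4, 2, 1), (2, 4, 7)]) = 5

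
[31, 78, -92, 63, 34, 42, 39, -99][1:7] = [78, -92, 63, 34, 42, 39]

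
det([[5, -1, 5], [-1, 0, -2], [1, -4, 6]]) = -24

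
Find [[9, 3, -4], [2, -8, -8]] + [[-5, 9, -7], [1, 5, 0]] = [[4, 12, -11], [3, -3, -8]]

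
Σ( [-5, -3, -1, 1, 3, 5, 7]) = (-5) + (-3) + (-1) + 1 + 3 + 5 + 7
= 7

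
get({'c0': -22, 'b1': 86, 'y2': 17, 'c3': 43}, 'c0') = -22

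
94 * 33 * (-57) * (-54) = 9547956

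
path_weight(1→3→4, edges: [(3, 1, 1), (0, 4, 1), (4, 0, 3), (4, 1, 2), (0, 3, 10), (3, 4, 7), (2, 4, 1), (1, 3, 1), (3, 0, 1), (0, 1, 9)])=w(1→3)=1 + w(3→4)=7
= 8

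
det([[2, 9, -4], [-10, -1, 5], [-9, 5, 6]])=309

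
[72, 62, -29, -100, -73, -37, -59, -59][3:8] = [-100, -73, -37, -59, -59]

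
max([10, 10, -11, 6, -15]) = 10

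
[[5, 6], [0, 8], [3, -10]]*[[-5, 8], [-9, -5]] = [[-79, 10], [-72, -40], [75, 74]]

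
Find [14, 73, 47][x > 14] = keep x where x > 14: 14✗, 73✓, 47✓
= [73, 47]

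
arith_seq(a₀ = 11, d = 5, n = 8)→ [11, 16, 21, 26, 31, 36, 41, 46]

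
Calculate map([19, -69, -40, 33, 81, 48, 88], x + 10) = [29, -59, -30, 43, 91, 58, 98]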